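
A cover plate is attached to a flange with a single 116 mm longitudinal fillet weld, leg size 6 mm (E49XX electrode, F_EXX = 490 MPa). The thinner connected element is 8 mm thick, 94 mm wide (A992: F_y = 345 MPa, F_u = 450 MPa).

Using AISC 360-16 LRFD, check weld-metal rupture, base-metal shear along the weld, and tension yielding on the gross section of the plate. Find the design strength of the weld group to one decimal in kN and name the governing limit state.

Weld metal: throat = 0.707×6 = 4.242 mm, L = 116 mm. φR_n = 0.75 × 0.6 × 490 × 4.242 × 116 = 108.5 kN.
Base metal shear (8 mm plate): yield φR_n = 1.0×0.6×345×8×116 = 192.1 kN; rupture φR_n = 0.75×0.6×450×8×116 = 187.9 kN; take 187.9 kN (rupture).
Tension yield (gross): A_g = 94×8 = 752 mm². φR_n = 0.90 × 345 × 752 = 233.5 kN.
Governing: min(108.5, 187.9, 233.5) = 108.5 kN → weld metal.

108.5 kN (weld metal governs)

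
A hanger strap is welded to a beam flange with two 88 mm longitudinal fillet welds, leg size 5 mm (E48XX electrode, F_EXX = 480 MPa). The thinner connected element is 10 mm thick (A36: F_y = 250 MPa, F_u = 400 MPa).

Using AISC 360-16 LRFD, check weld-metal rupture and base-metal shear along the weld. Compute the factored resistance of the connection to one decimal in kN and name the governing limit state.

134.4 kN (weld metal governs)

Weld metal: throat = 0.707×5 = 3.535 mm, L = 2×88 = 176 mm. φR_n = 0.75 × 0.6 × 480 × 3.535 × 176 = 134.4 kN.
Base metal shear (10 mm plate): yield φR_n = 1.0×0.6×250×10×176 = 264.0 kN; rupture φR_n = 0.75×0.6×400×10×176 = 316.8 kN; take 264.0 kN (yield).
Governing: min(134.4, 264.0) = 134.4 kN → weld metal.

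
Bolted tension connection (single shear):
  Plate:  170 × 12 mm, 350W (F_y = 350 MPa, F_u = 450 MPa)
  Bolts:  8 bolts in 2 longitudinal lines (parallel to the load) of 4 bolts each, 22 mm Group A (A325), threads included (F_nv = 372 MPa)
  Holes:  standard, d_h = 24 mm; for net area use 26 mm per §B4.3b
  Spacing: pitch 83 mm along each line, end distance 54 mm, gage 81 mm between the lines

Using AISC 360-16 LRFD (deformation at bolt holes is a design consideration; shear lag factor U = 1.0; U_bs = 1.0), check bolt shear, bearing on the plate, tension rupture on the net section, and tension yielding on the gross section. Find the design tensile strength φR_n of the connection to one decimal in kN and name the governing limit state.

477.9 kN (net-section rupture governs)

Bolt shear: A_b = π(22)²/4 = 380.13 mm². φR_n = 0.75 × 372 × 380.13 × 8 × 1 = 848.5 kN.
Bearing (12 mm plate, F_u = 450 MPa): end bolts L_c = 54 − 24/2 = 42, R_n = min(1.2×42×12×450, 2.4×22×12×450) = 272.16 kN/bolt; interior L_c = 83 − 24 = 59, R_n = 285.12 kN/bolt. φR_n = 0.75 × (2×272.16 + 6×285.12) = 1691.3 kN.
Tension rupture (net): A_n = (170 − 2×26)×12 = 1416 mm² (U = 1.0, A_e = A_n). φR_n = 0.75 × 450 × 1416 = 477.9 kN.
Tension yield (gross): A_g = 170×12 = 2040 mm². φR_n = 0.90 × 350 × 2040 = 642.6 kN.
Governing: min(848.5, 1691.3, 477.9, 642.6) = 477.9 kN → net-section rupture.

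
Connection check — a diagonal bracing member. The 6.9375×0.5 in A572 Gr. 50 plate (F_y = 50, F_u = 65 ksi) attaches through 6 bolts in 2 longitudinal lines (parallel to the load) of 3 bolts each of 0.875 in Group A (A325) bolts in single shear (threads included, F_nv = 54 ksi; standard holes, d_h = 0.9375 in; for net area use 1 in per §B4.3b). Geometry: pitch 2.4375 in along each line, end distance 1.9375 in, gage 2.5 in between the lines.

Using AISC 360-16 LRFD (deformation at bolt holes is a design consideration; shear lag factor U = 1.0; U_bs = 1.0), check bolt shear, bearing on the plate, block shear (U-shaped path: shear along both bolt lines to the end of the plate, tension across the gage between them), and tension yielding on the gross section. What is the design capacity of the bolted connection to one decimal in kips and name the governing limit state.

146.1 kips (bolt shear governs)

Bolt shear: A_b = π(0.875)²/4 = 0.60132 in². φR_n = 0.75 × 54 × 0.60132 × 6 × 1 = 146.1 kips.
Bearing (0.5 in plate, F_u = 65 ksi): end bolts L_c = 1.9375 − 0.9375/2 = 1.46875, R_n = min(1.2×1.46875×0.5×65, 2.4×0.875×0.5×65) = 57.281 kips/bolt; interior L_c = 2.4375 − 0.9375 = 1.5, R_n = 58.5 kips/bolt. φR_n = 0.75 × (2×57.281 + 4×58.5) = 261.4 kips.
Block shear: shear path 2×[1.9375+2×2.4375] = 2×6.8125 in, A_gv = 6.8125, A_nv = 2×(6.8125 − 2.5×1)×0.5 = 4.3125 in²; tension across gage: (2.5 − 1×1)×0.5 = 0.75 in². R_n = min(0.6×65×4.3125, 0.6×50×6.8125) + 1.0×65×0.75 = min(168.19, 204.38) + 48.75 = 216.94 kips. φR_n = 0.75 × 216.94 = 162.7 kips.
Tension yield (gross): A_g = 6.9375×0.5 = 3.4688 in². φR_n = 0.90 × 50 × 3.4688 = 156.1 kips.
Governing: min(146.1, 261.4, 162.7, 156.1) = 146.1 kips → bolt shear.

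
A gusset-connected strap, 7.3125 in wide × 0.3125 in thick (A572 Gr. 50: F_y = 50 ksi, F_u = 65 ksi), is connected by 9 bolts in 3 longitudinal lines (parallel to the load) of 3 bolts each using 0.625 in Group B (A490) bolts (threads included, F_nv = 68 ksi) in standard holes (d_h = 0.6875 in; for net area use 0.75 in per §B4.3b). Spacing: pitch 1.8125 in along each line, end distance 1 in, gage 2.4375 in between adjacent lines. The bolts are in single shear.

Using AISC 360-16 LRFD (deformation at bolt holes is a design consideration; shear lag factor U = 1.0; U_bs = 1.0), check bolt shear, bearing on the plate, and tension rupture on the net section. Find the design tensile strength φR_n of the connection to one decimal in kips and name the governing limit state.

Bolt shear: A_b = π(0.625)²/4 = 0.3068 in². φR_n = 0.75 × 68 × 0.3068 × 9 × 1 = 140.8 kips.
Bearing (0.3125 in plate, F_u = 65 ksi): end bolts L_c = 1 − 0.6875/2 = 0.65625, R_n = min(1.2×0.65625×0.3125×65, 2.4×0.625×0.3125×65) = 15.996 kips/bolt; interior L_c = 1.8125 − 0.6875 = 1.125, R_n = 27.422 kips/bolt. φR_n = 0.75 × (3×15.996 + 6×27.422) = 159.4 kips.
Tension rupture (net): A_n = (7.3125 − 3×0.75)×0.3125 = 1.582 in² (U = 1.0, A_e = A_n). φR_n = 0.75 × 65 × 1.582 = 77.1 kips.
Governing: min(140.8, 159.4, 77.1) = 77.1 kips → net-section rupture.

77.1 kips (net-section rupture governs)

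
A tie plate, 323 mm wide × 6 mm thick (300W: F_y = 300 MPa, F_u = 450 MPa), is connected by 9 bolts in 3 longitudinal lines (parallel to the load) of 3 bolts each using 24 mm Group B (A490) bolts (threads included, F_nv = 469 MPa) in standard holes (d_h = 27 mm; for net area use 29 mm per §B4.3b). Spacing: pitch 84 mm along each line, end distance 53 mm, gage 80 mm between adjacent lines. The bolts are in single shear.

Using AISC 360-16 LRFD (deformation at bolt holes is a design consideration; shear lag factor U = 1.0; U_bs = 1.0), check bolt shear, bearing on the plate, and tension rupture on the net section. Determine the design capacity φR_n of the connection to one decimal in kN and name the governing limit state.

477.9 kN (net-section rupture governs)

Bolt shear: A_b = π(24)²/4 = 452.39 mm². φR_n = 0.75 × 469 × 452.39 × 9 × 1 = 1432.2 kN.
Bearing (6 mm plate, F_u = 450 MPa): end bolts L_c = 53 − 27/2 = 39.5, R_n = min(1.2×39.5×6×450, 2.4×24×6×450) = 127.98 kN/bolt; interior L_c = 84 − 27 = 57, R_n = 155.52 kN/bolt. φR_n = 0.75 × (3×127.98 + 6×155.52) = 987.8 kN.
Tension rupture (net): A_n = (323 − 3×29)×6 = 1416 mm² (U = 1.0, A_e = A_n). φR_n = 0.75 × 450 × 1416 = 477.9 kN.
Governing: min(1432.2, 987.8, 477.9) = 477.9 kN → net-section rupture.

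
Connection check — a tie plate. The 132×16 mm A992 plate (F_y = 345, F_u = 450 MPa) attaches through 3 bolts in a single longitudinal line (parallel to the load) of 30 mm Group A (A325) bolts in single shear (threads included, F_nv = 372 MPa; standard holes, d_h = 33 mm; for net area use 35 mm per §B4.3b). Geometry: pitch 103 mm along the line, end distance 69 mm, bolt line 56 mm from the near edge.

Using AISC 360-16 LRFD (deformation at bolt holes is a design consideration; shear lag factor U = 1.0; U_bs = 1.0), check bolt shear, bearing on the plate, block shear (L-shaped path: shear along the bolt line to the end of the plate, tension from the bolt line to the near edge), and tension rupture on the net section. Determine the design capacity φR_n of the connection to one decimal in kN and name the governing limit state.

Bolt shear: A_b = π(30)²/4 = 706.86 mm². φR_n = 0.75 × 372 × 706.86 × 3 × 1 = 591.6 kN.
Bearing (16 mm plate, F_u = 450 MPa): end bolts L_c = 69 − 33/2 = 52.5, R_n = min(1.2×52.5×16×450, 2.4×30×16×450) = 453.6 kN/bolt; interior L_c = 103 − 33 = 70, R_n = 518.4 kN/bolt. φR_n = 0.75 × (1×453.6 + 2×518.4) = 1117.8 kN.
Block shear: shear path 1×[69+2×103] = 1×275 mm, A_gv = 4400, A_nv = 1×(275 − 2.5×35)×16 = 3000 mm²; tension to near edge: (56 − 0.5×35)×16 = 616 mm². R_n = min(0.6×450×3000, 0.6×345×4400) + 1.0×450×616 = min(810, 910.8) + 277.2 = 1087.2 kN. φR_n = 0.75 × 1087.2 = 815.4 kN.
Tension rupture (net): A_n = (132 − 1×35)×16 = 1552 mm² (U = 1.0, A_e = A_n). φR_n = 0.75 × 450 × 1552 = 523.8 kN.
Governing: min(591.6, 1117.8, 815.4, 523.8) = 523.8 kN → net-section rupture.

523.8 kN (net-section rupture governs)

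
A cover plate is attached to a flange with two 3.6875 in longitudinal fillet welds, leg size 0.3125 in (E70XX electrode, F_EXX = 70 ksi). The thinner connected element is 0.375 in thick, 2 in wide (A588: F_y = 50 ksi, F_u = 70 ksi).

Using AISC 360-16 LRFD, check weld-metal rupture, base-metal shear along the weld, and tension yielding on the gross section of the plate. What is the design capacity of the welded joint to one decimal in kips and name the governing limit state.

33.8 kips (gross-section yield governs)

Weld metal: throat = 0.707×0.3125 = 0.22094 in, L = 2×3.6875 = 7.375 in. φR_n = 0.75 × 0.6 × 70 × 0.22094 × 7.375 = 51.3 kips.
Base metal shear (0.375 in plate): yield φR_n = 1.0×0.6×50×0.375×7.375 = 83.0 kips; rupture φR_n = 0.75×0.6×70×0.375×7.375 = 87.1 kips; take 83.0 kips (yield).
Tension yield (gross): A_g = 2×0.375 = 0.75 in². φR_n = 0.90 × 50 × 0.75 = 33.8 kips.
Governing: min(51.3, 83.0, 33.8) = 33.8 kips → gross-section yield.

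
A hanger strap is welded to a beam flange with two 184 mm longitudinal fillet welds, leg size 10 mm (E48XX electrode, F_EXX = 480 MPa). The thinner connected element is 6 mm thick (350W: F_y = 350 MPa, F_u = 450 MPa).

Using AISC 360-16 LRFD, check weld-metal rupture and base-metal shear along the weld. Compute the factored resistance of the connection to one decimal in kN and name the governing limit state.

Weld metal: throat = 0.707×10 = 7.07 mm, L = 2×184 = 368 mm. φR_n = 0.75 × 0.6 × 480 × 7.07 × 368 = 562.0 kN.
Base metal shear (6 mm plate): yield φR_n = 1.0×0.6×350×6×368 = 463.7 kN; rupture φR_n = 0.75×0.6×450×6×368 = 447.1 kN; take 447.1 kN (rupture).
Governing: min(562.0, 447.1) = 447.1 kN → base-metal shear.

447.1 kN (base-metal shear governs)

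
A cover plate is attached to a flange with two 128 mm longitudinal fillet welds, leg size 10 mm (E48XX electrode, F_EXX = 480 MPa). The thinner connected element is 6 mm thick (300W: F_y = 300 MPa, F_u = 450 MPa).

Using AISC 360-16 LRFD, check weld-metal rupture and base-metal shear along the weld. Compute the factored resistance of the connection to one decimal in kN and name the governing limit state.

276.5 kN (base-metal shear governs)

Weld metal: throat = 0.707×10 = 7.07 mm, L = 2×128 = 256 mm. φR_n = 0.75 × 0.6 × 480 × 7.07 × 256 = 390.9 kN.
Base metal shear (6 mm plate): yield φR_n = 1.0×0.6×300×6×256 = 276.5 kN; rupture φR_n = 0.75×0.6×450×6×256 = 311.0 kN; take 276.5 kN (yield).
Governing: min(390.9, 276.5) = 276.5 kN → base-metal shear.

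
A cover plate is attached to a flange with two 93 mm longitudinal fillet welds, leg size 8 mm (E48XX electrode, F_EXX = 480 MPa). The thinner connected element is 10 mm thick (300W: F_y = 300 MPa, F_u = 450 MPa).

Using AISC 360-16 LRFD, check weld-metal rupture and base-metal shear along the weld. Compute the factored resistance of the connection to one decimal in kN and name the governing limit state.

227.2 kN (weld metal governs)

Weld metal: throat = 0.707×8 = 5.656 mm, L = 2×93 = 186 mm. φR_n = 0.75 × 0.6 × 480 × 5.656 × 186 = 227.2 kN.
Base metal shear (10 mm plate): yield φR_n = 1.0×0.6×300×10×186 = 334.8 kN; rupture φR_n = 0.75×0.6×450×10×186 = 376.7 kN; take 334.8 kN (yield).
Governing: min(227.2, 334.8) = 227.2 kN → weld metal.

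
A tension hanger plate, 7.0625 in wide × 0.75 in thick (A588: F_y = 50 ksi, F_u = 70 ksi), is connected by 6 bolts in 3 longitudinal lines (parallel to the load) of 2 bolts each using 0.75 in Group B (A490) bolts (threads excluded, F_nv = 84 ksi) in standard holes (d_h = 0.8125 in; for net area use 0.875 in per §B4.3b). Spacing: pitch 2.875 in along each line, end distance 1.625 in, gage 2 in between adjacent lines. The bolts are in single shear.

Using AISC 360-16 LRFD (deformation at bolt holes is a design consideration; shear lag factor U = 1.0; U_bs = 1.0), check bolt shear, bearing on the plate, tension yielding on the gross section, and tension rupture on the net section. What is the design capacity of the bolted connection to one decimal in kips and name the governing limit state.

167.0 kips (bolt shear governs)

Bolt shear: A_b = π(0.75)²/4 = 0.44179 in². φR_n = 0.75 × 84 × 0.44179 × 6 × 1 = 167.0 kips.
Bearing (0.75 in plate, F_u = 70 ksi): end bolts L_c = 1.625 − 0.8125/2 = 1.21875, R_n = min(1.2×1.21875×0.75×70, 2.4×0.75×0.75×70) = 76.781 kips/bolt; interior L_c = 2.875 − 0.8125 = 2.0625, R_n = 94.5 kips/bolt. φR_n = 0.75 × (3×76.781 + 3×94.5) = 385.4 kips.
Tension yield (gross): A_g = 7.0625×0.75 = 5.2969 in². φR_n = 0.90 × 50 × 5.2969 = 238.4 kips.
Tension rupture (net): A_n = (7.0625 − 3×0.875)×0.75 = 3.3281 in² (U = 1.0, A_e = A_n). φR_n = 0.75 × 70 × 3.3281 = 174.7 kips.
Governing: min(167.0, 385.4, 238.4, 174.7) = 167.0 kips → bolt shear.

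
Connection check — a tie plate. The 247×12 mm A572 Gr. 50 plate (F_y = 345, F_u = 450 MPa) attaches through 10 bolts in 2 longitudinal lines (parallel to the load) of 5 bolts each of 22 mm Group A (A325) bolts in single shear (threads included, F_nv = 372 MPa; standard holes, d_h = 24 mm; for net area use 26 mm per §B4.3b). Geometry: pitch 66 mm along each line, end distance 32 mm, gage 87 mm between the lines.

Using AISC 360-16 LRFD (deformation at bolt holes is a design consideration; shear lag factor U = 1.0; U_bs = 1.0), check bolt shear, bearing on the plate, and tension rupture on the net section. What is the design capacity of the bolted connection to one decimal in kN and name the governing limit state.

789.8 kN (net-section rupture governs)

Bolt shear: A_b = π(22)²/4 = 380.13 mm². φR_n = 0.75 × 372 × 380.13 × 10 × 1 = 1060.6 kN.
Bearing (12 mm plate, F_u = 450 MPa): end bolts L_c = 32 − 24/2 = 20, R_n = min(1.2×20×12×450, 2.4×22×12×450) = 129.6 kN/bolt; interior L_c = 66 − 24 = 42, R_n = 272.16 kN/bolt. φR_n = 0.75 × (2×129.6 + 8×272.16) = 1827.4 kN.
Tension rupture (net): A_n = (247 − 2×26)×12 = 2340 mm² (U = 1.0, A_e = A_n). φR_n = 0.75 × 450 × 2340 = 789.8 kN.
Governing: min(1060.6, 1827.4, 789.8) = 789.8 kN → net-section rupture.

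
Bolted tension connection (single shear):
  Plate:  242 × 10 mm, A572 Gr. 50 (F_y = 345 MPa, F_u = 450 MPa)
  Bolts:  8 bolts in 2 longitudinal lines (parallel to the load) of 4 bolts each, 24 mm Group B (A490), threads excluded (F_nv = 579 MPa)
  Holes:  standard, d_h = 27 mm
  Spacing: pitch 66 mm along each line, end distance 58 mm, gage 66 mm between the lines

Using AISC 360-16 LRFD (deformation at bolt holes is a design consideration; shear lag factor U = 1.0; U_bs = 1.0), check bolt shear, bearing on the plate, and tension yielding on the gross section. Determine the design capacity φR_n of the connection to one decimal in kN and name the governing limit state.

Bolt shear: A_b = π(24)²/4 = 452.39 mm². φR_n = 0.75 × 579 × 452.39 × 8 × 1 = 1571.6 kN.
Bearing (10 mm plate, F_u = 450 MPa): end bolts L_c = 58 − 27/2 = 44.5, R_n = min(1.2×44.5×10×450, 2.4×24×10×450) = 240.3 kN/bolt; interior L_c = 66 − 27 = 39, R_n = 210.6 kN/bolt. φR_n = 0.75 × (2×240.3 + 6×210.6) = 1308.2 kN.
Tension yield (gross): A_g = 242×10 = 2420 mm². φR_n = 0.90 × 345 × 2420 = 751.4 kN.
Governing: min(1571.6, 1308.2, 751.4) = 751.4 kN → gross-section yield.

751.4 kN (gross-section yield governs)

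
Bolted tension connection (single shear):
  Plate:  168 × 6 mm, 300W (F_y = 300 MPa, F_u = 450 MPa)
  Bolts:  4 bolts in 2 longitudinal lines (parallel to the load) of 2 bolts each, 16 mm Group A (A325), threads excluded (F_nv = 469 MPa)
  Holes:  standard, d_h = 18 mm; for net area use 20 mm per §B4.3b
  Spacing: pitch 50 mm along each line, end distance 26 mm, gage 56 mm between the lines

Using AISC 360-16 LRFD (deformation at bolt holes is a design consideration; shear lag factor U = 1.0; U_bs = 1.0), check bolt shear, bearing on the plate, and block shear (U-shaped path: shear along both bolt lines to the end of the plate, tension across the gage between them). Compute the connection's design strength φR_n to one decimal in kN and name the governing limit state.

Bolt shear: A_b = π(16)²/4 = 201.06 mm². φR_n = 0.75 × 469 × 201.06 × 4 × 1 = 282.9 kN.
Bearing (6 mm plate, F_u = 450 MPa): end bolts L_c = 26 − 18/2 = 17, R_n = min(1.2×17×6×450, 2.4×16×6×450) = 55.08 kN/bolt; interior L_c = 50 − 18 = 32, R_n = 103.68 kN/bolt. φR_n = 0.75 × (2×55.08 + 2×103.68) = 238.1 kN.
Block shear: shear path 2×[26+1×50] = 2×76 mm, A_gv = 912, A_nv = 2×(76 − 1.5×20)×6 = 552 mm²; tension across gage: (56 − 1×20)×6 = 216 mm². R_n = min(0.6×450×552, 0.6×300×912) + 1.0×450×216 = min(149.04, 164.16) + 97.2 = 246.24 kN. φR_n = 0.75 × 246.24 = 184.7 kN.
Governing: min(282.9, 238.1, 184.7) = 184.7 kN → block shear.

184.7 kN (block shear governs)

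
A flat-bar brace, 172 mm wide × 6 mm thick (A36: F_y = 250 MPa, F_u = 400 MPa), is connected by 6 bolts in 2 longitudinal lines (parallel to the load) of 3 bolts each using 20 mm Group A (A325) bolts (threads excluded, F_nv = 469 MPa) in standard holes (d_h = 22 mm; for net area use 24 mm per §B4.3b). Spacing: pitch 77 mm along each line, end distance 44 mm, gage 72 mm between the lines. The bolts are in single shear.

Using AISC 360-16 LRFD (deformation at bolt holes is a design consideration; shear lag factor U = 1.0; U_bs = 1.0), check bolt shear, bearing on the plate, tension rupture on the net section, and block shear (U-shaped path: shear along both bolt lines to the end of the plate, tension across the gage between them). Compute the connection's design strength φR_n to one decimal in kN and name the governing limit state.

Bolt shear: A_b = π(20)²/4 = 314.16 mm². φR_n = 0.75 × 469 × 314.16 × 6 × 1 = 663.0 kN.
Bearing (6 mm plate, F_u = 400 MPa): end bolts L_c = 44 − 22/2 = 33, R_n = min(1.2×33×6×400, 2.4×20×6×400) = 95.04 kN/bolt; interior L_c = 77 − 22 = 55, R_n = 115.2 kN/bolt. φR_n = 0.75 × (2×95.04 + 4×115.2) = 488.2 kN.
Tension rupture (net): A_n = (172 − 2×24)×6 = 744 mm² (U = 1.0, A_e = A_n). φR_n = 0.75 × 400 × 744 = 223.2 kN.
Block shear: shear path 2×[44+2×77] = 2×198 mm, A_gv = 2376, A_nv = 2×(198 − 2.5×24)×6 = 1656 mm²; tension across gage: (72 − 1×24)×6 = 288 mm². R_n = min(0.6×400×1656, 0.6×250×2376) + 1.0×400×288 = min(397.44, 356.4) + 115.2 = 471.6 kN. φR_n = 0.75 × 471.6 = 353.7 kN.
Governing: min(663.0, 488.2, 223.2, 353.7) = 223.2 kN → net-section rupture.

223.2 kN (net-section rupture governs)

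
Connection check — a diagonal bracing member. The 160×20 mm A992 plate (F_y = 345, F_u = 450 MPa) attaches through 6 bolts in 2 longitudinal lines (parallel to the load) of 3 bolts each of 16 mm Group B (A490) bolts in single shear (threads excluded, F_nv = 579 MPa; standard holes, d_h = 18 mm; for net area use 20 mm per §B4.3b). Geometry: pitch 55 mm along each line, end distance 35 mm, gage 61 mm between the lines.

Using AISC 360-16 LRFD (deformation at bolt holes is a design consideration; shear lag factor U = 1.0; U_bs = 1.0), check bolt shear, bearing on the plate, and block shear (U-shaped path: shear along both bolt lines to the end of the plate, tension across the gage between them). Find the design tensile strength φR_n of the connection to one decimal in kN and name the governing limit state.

523.9 kN (bolt shear governs)

Bolt shear: A_b = π(16)²/4 = 201.06 mm². φR_n = 0.75 × 579 × 201.06 × 6 × 1 = 523.9 kN.
Bearing (20 mm plate, F_u = 450 MPa): end bolts L_c = 35 − 18/2 = 26, R_n = min(1.2×26×20×450, 2.4×16×20×450) = 280.8 kN/bolt; interior L_c = 55 − 18 = 37, R_n = 345.6 kN/bolt. φR_n = 0.75 × (2×280.8 + 4×345.6) = 1458.0 kN.
Block shear: shear path 2×[35+2×55] = 2×145 mm, A_gv = 5800, A_nv = 2×(145 − 2.5×20)×20 = 3800 mm²; tension across gage: (61 − 1×20)×20 = 820 mm². R_n = min(0.6×450×3800, 0.6×345×5800) + 1.0×450×820 = min(1026, 1200.6) + 369 = 1395 kN. φR_n = 0.75 × 1395 = 1046.3 kN.
Governing: min(523.9, 1458.0, 1046.3) = 523.9 kN → bolt shear.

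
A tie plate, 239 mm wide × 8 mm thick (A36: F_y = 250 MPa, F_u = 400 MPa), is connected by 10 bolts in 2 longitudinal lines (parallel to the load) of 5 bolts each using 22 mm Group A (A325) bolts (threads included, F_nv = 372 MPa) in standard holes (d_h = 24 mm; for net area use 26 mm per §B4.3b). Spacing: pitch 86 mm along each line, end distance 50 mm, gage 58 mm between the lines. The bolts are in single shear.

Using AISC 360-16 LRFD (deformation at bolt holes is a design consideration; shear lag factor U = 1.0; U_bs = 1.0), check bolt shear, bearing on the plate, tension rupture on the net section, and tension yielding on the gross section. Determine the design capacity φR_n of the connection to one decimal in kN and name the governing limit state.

430.2 kN (gross-section yield governs)

Bolt shear: A_b = π(22)²/4 = 380.13 mm². φR_n = 0.75 × 372 × 380.13 × 10 × 1 = 1060.6 kN.
Bearing (8 mm plate, F_u = 400 MPa): end bolts L_c = 50 − 24/2 = 38, R_n = min(1.2×38×8×400, 2.4×22×8×400) = 145.92 kN/bolt; interior L_c = 86 − 24 = 62, R_n = 168.96 kN/bolt. φR_n = 0.75 × (2×145.92 + 8×168.96) = 1232.6 kN.
Tension rupture (net): A_n = (239 − 2×26)×8 = 1496 mm² (U = 1.0, A_e = A_n). φR_n = 0.75 × 400 × 1496 = 448.8 kN.
Tension yield (gross): A_g = 239×8 = 1912 mm². φR_n = 0.90 × 250 × 1912 = 430.2 kN.
Governing: min(1060.6, 1232.6, 448.8, 430.2) = 430.2 kN → gross-section yield.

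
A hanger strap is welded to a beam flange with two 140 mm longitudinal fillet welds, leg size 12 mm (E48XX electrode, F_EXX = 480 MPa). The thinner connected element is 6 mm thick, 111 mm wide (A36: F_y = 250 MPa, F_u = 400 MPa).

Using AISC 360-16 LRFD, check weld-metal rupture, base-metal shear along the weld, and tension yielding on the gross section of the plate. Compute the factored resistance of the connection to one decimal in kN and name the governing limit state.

149.9 kN (gross-section yield governs)

Weld metal: throat = 0.707×12 = 8.484 mm, L = 2×140 = 280 mm. φR_n = 0.75 × 0.6 × 480 × 8.484 × 280 = 513.1 kN.
Base metal shear (6 mm plate): yield φR_n = 1.0×0.6×250×6×280 = 252.0 kN; rupture φR_n = 0.75×0.6×400×6×280 = 302.4 kN; take 252.0 kN (yield).
Tension yield (gross): A_g = 111×6 = 666 mm². φR_n = 0.90 × 250 × 666 = 149.9 kN.
Governing: min(513.1, 252.0, 149.9) = 149.9 kN → gross-section yield.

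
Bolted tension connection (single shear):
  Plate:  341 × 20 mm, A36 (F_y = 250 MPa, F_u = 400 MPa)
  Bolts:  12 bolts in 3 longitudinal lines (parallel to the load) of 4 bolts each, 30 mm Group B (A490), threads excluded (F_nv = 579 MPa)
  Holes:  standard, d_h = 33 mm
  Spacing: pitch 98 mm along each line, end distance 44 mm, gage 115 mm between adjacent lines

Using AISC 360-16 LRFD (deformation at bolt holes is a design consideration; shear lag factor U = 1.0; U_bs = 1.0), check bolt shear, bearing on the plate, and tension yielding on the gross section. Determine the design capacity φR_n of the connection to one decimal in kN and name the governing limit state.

Bolt shear: A_b = π(30)²/4 = 706.86 mm². φR_n = 0.75 × 579 × 706.86 × 12 × 1 = 3683.4 kN.
Bearing (20 mm plate, F_u = 400 MPa): end bolts L_c = 44 − 33/2 = 27.5, R_n = min(1.2×27.5×20×400, 2.4×30×20×400) = 264 kN/bolt; interior L_c = 98 − 33 = 65, R_n = 576 kN/bolt. φR_n = 0.75 × (3×264 + 9×576) = 4482.0 kN.
Tension yield (gross): A_g = 341×20 = 6820 mm². φR_n = 0.90 × 250 × 6820 = 1534.5 kN.
Governing: min(3683.4, 4482.0, 1534.5) = 1534.5 kN → gross-section yield.

1534.5 kN (gross-section yield governs)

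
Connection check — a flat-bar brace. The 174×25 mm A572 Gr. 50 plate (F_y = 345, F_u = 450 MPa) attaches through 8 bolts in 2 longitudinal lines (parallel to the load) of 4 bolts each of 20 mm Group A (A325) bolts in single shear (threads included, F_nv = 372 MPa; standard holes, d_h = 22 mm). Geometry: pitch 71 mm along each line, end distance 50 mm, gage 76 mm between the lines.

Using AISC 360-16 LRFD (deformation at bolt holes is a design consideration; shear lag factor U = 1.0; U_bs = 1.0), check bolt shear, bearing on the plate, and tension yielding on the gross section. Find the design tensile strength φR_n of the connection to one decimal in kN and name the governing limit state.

Bolt shear: A_b = π(20)²/4 = 314.16 mm². φR_n = 0.75 × 372 × 314.16 × 8 × 1 = 701.2 kN.
Bearing (25 mm plate, F_u = 450 MPa): end bolts L_c = 50 − 22/2 = 39, R_n = min(1.2×39×25×450, 2.4×20×25×450) = 526.5 kN/bolt; interior L_c = 71 − 22 = 49, R_n = 540 kN/bolt. φR_n = 0.75 × (2×526.5 + 6×540) = 3219.8 kN.
Tension yield (gross): A_g = 174×25 = 4350 mm². φR_n = 0.90 × 345 × 4350 = 1350.7 kN.
Governing: min(701.2, 3219.8, 1350.7) = 701.2 kN → bolt shear.

701.2 kN (bolt shear governs)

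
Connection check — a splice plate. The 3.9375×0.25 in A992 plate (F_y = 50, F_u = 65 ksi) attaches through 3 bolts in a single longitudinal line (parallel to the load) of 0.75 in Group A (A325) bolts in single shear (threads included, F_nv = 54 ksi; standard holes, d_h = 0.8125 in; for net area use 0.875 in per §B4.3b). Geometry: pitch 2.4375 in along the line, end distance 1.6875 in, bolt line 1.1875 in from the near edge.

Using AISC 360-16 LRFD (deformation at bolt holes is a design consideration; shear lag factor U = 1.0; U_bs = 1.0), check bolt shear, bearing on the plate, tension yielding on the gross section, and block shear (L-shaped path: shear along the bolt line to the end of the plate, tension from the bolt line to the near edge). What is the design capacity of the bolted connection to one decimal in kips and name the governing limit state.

41.1 kips (block shear governs)

Bolt shear: A_b = π(0.75)²/4 = 0.44179 in². φR_n = 0.75 × 54 × 0.44179 × 3 × 1 = 53.7 kips.
Bearing (0.25 in plate, F_u = 65 ksi): end bolts L_c = 1.6875 − 0.8125/2 = 1.28125, R_n = min(1.2×1.28125×0.25×65, 2.4×0.75×0.25×65) = 24.984 kips/bolt; interior L_c = 2.4375 − 0.8125 = 1.625, R_n = 29.25 kips/bolt. φR_n = 0.75 × (1×24.984 + 2×29.25) = 62.6 kips.
Tension yield (gross): A_g = 3.9375×0.25 = 0.98438 in². φR_n = 0.90 × 50 × 0.98438 = 44.3 kips.
Block shear: shear path 1×[1.6875+2×2.4375] = 1×6.5625 in, A_gv = 1.6406, A_nv = 1×(6.5625 − 2.5×0.875)×0.25 = 1.0938 in²; tension to near edge: (1.1875 − 0.5×0.875)×0.25 = 0.1875 in². R_n = min(0.6×65×1.0938, 0.6×50×1.6406) + 1.0×65×0.1875 = min(42.658, 49.218) + 12.188 = 54.846 kips. φR_n = 0.75 × 54.846 = 41.1 kips.
Governing: min(53.7, 62.6, 44.3, 41.1) = 41.1 kips → block shear.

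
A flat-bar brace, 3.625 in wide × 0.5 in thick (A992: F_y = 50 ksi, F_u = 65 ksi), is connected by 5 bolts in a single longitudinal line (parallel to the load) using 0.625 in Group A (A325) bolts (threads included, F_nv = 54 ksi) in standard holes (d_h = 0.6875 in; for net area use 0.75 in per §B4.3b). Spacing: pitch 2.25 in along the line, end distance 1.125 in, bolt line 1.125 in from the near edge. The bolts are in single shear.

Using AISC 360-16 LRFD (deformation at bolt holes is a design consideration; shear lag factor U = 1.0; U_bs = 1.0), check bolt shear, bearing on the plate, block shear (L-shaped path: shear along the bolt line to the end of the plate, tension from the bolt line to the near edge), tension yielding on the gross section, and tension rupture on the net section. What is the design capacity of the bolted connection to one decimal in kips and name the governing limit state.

Bolt shear: A_b = π(0.625)²/4 = 0.3068 in². φR_n = 0.75 × 54 × 0.3068 × 5 × 1 = 62.1 kips.
Bearing (0.5 in plate, F_u = 65 ksi): end bolts L_c = 1.125 − 0.6875/2 = 0.78125, R_n = min(1.2×0.78125×0.5×65, 2.4×0.625×0.5×65) = 30.469 kips/bolt; interior L_c = 2.25 − 0.6875 = 1.5625, R_n = 48.75 kips/bolt. φR_n = 0.75 × (1×30.469 + 4×48.75) = 169.1 kips.
Block shear: shear path 1×[1.125+4×2.25] = 1×10.125 in, A_gv = 5.0625, A_nv = 1×(10.125 − 4.5×0.75)×0.5 = 3.375 in²; tension to near edge: (1.125 − 0.5×0.75)×0.5 = 0.375 in². R_n = min(0.6×65×3.375, 0.6×50×5.0625) + 1.0×65×0.375 = min(131.63, 151.88) + 24.375 = 156.01 kips. φR_n = 0.75 × 156.01 = 117.0 kips.
Tension yield (gross): A_g = 3.625×0.5 = 1.8125 in². φR_n = 0.90 × 50 × 1.8125 = 81.6 kips.
Tension rupture (net): A_n = (3.625 − 1×0.75)×0.5 = 1.4375 in² (U = 1.0, A_e = A_n). φR_n = 0.75 × 65 × 1.4375 = 70.1 kips.
Governing: min(62.1, 169.1, 117.0, 81.6, 70.1) = 62.1 kips → bolt shear.

62.1 kips (bolt shear governs)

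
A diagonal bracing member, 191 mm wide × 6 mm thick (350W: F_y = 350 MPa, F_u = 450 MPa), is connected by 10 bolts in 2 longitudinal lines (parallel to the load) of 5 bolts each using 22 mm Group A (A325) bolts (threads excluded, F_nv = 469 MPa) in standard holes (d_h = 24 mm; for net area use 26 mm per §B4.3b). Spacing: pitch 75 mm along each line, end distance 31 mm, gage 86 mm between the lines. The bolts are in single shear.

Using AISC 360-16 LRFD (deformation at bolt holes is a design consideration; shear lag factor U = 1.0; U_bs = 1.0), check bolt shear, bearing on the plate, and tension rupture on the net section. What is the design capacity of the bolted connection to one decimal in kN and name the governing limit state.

281.5 kN (net-section rupture governs)

Bolt shear: A_b = π(22)²/4 = 380.13 mm². φR_n = 0.75 × 469 × 380.13 × 10 × 1 = 1337.1 kN.
Bearing (6 mm plate, F_u = 450 MPa): end bolts L_c = 31 − 24/2 = 19, R_n = min(1.2×19×6×450, 2.4×22×6×450) = 61.56 kN/bolt; interior L_c = 75 − 24 = 51, R_n = 142.56 kN/bolt. φR_n = 0.75 × (2×61.56 + 8×142.56) = 947.7 kN.
Tension rupture (net): A_n = (191 − 2×26)×6 = 834 mm² (U = 1.0, A_e = A_n). φR_n = 0.75 × 450 × 834 = 281.5 kN.
Governing: min(1337.1, 947.7, 281.5) = 281.5 kN → net-section rupture.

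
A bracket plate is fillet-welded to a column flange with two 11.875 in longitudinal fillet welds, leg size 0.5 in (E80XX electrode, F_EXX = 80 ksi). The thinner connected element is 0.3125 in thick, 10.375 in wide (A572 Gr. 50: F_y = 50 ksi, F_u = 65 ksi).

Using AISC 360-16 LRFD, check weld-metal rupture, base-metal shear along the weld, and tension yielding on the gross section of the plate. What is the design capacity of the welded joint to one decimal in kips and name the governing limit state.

Weld metal: throat = 0.707×0.5 = 0.3535 in, L = 2×11.875 = 23.75 in. φR_n = 0.75 × 0.6 × 80 × 0.3535 × 23.75 = 302.2 kips.
Base metal shear (0.3125 in plate): yield φR_n = 1.0×0.6×50×0.3125×23.75 = 222.7 kips; rupture φR_n = 0.75×0.6×65×0.3125×23.75 = 217.1 kips; take 217.1 kips (rupture).
Tension yield (gross): A_g = 10.375×0.3125 = 3.2422 in². φR_n = 0.90 × 50 × 3.2422 = 145.9 kips.
Governing: min(302.2, 217.1, 145.9) = 145.9 kips → gross-section yield.

145.9 kips (gross-section yield governs)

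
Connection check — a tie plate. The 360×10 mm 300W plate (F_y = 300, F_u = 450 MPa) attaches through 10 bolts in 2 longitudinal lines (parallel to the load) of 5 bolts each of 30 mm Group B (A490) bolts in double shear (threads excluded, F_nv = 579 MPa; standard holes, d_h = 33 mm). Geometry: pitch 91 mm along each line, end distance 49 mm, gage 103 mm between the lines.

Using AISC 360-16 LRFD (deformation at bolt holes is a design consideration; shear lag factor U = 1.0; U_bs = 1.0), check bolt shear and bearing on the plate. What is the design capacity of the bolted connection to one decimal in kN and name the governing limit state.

2142.5 kN (bearing governs)

Bolt shear: A_b = π(30)²/4 = 706.86 mm². φR_n = 0.75 × 579 × 706.86 × 10 × 2 = 6139.1 kN.
Bearing (10 mm plate, F_u = 450 MPa): end bolts L_c = 49 − 33/2 = 32.5, R_n = min(1.2×32.5×10×450, 2.4×30×10×450) = 175.5 kN/bolt; interior L_c = 91 − 33 = 58, R_n = 313.2 kN/bolt. φR_n = 0.75 × (2×175.5 + 8×313.2) = 2142.5 kN.
Governing: min(6139.1, 2142.5) = 2142.5 kN → bearing.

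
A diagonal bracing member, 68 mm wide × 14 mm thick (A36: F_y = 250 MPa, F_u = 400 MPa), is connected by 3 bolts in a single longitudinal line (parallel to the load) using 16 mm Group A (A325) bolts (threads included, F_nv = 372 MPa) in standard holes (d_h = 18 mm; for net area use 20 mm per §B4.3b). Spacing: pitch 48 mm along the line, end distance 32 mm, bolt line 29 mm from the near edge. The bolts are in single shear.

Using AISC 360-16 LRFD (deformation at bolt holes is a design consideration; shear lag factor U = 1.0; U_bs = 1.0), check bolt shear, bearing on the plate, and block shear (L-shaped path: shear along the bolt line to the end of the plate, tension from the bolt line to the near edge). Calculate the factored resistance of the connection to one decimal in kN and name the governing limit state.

168.3 kN (bolt shear governs)

Bolt shear: A_b = π(16)²/4 = 201.06 mm². φR_n = 0.75 × 372 × 201.06 × 3 × 1 = 168.3 kN.
Bearing (14 mm plate, F_u = 400 MPa): end bolts L_c = 32 − 18/2 = 23, R_n = min(1.2×23×14×400, 2.4×16×14×400) = 154.56 kN/bolt; interior L_c = 48 − 18 = 30, R_n = 201.6 kN/bolt. φR_n = 0.75 × (1×154.56 + 2×201.6) = 418.3 kN.
Block shear: shear path 1×[32+2×48] = 1×128 mm, A_gv = 1792, A_nv = 1×(128 − 2.5×20)×14 = 1092 mm²; tension to near edge: (29 − 0.5×20)×14 = 266 mm². R_n = min(0.6×400×1092, 0.6×250×1792) + 1.0×400×266 = min(262.08, 268.8) + 106.4 = 368.48 kN. φR_n = 0.75 × 368.48 = 276.4 kN.
Governing: min(168.3, 418.3, 276.4) = 168.3 kN → bolt shear.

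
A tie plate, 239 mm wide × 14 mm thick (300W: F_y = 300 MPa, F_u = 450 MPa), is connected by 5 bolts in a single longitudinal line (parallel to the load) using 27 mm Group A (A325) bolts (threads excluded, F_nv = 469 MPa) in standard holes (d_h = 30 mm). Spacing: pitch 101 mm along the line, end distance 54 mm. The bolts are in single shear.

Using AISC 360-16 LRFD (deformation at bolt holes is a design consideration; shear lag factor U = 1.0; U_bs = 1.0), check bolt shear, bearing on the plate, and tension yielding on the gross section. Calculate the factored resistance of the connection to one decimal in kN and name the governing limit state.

903.4 kN (gross-section yield governs)

Bolt shear: A_b = π(27)²/4 = 572.56 mm². φR_n = 0.75 × 469 × 572.56 × 5 × 1 = 1007.0 kN.
Bearing (14 mm plate, F_u = 450 MPa): end bolts L_c = 54 − 30/2 = 39, R_n = min(1.2×39×14×450, 2.4×27×14×450) = 294.84 kN/bolt; interior L_c = 101 − 30 = 71, R_n = 408.24 kN/bolt. φR_n = 0.75 × (1×294.84 + 4×408.24) = 1445.9 kN.
Tension yield (gross): A_g = 239×14 = 3346 mm². φR_n = 0.90 × 300 × 3346 = 903.4 kN.
Governing: min(1007.0, 1445.9, 903.4) = 903.4 kN → gross-section yield.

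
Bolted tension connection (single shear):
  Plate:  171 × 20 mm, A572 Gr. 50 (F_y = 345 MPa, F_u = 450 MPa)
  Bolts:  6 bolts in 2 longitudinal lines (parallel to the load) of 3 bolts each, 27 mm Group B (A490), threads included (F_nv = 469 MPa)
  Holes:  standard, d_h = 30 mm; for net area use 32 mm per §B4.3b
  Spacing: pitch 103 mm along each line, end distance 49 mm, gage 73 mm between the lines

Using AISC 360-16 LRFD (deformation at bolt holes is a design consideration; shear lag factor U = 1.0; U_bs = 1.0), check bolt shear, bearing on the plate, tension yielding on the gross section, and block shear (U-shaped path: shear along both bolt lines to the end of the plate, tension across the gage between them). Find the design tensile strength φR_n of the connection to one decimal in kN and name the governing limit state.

Bolt shear: A_b = π(27)²/4 = 572.56 mm². φR_n = 0.75 × 469 × 572.56 × 6 × 1 = 1208.4 kN.
Bearing (20 mm plate, F_u = 450 MPa): end bolts L_c = 49 − 30/2 = 34, R_n = min(1.2×34×20×450, 2.4×27×20×450) = 367.2 kN/bolt; interior L_c = 103 − 30 = 73, R_n = 583.2 kN/bolt. φR_n = 0.75 × (2×367.2 + 4×583.2) = 2300.4 kN.
Tension yield (gross): A_g = 171×20 = 3420 mm². φR_n = 0.90 × 345 × 3420 = 1061.9 kN.
Block shear: shear path 2×[49+2×103] = 2×255 mm, A_gv = 10200, A_nv = 2×(255 − 2.5×32)×20 = 7000 mm²; tension across gage: (73 − 1×32)×20 = 820 mm². R_n = min(0.6×450×7000, 0.6×345×10200) + 1.0×450×820 = min(1890, 2111.4) + 369 = 2259 kN. φR_n = 0.75 × 2259 = 1694.3 kN.
Governing: min(1208.4, 2300.4, 1061.9, 1694.3) = 1061.9 kN → gross-section yield.

1061.9 kN (gross-section yield governs)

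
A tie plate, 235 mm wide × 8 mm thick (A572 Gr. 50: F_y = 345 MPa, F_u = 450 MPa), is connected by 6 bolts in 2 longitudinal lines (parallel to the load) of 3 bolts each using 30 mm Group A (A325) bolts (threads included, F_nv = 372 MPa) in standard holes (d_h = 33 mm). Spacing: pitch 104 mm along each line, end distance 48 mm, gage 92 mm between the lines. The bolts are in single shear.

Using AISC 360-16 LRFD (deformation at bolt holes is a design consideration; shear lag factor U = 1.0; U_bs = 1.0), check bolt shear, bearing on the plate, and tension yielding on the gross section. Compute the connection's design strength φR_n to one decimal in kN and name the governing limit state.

583.7 kN (gross-section yield governs)

Bolt shear: A_b = π(30)²/4 = 706.86 mm². φR_n = 0.75 × 372 × 706.86 × 6 × 1 = 1183.3 kN.
Bearing (8 mm plate, F_u = 450 MPa): end bolts L_c = 48 − 33/2 = 31.5, R_n = min(1.2×31.5×8×450, 2.4×30×8×450) = 136.08 kN/bolt; interior L_c = 104 − 33 = 71, R_n = 259.2 kN/bolt. φR_n = 0.75 × (2×136.08 + 4×259.2) = 981.7 kN.
Tension yield (gross): A_g = 235×8 = 1880 mm². φR_n = 0.90 × 345 × 1880 = 583.7 kN.
Governing: min(1183.3, 981.7, 583.7) = 583.7 kN → gross-section yield.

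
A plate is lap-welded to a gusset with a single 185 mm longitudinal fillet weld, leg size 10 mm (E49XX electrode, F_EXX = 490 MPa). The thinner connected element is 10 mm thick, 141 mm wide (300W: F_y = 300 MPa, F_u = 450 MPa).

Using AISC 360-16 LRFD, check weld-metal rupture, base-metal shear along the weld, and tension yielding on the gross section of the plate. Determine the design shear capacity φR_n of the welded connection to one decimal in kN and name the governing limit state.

288.4 kN (weld metal governs)

Weld metal: throat = 0.707×10 = 7.07 mm, L = 185 mm. φR_n = 0.75 × 0.6 × 490 × 7.07 × 185 = 288.4 kN.
Base metal shear (10 mm plate): yield φR_n = 1.0×0.6×300×10×185 = 333.0 kN; rupture φR_n = 0.75×0.6×450×10×185 = 374.6 kN; take 333.0 kN (yield).
Tension yield (gross): A_g = 141×10 = 1410 mm². φR_n = 0.90 × 300 × 1410 = 380.7 kN.
Governing: min(288.4, 333.0, 380.7) = 288.4 kN → weld metal.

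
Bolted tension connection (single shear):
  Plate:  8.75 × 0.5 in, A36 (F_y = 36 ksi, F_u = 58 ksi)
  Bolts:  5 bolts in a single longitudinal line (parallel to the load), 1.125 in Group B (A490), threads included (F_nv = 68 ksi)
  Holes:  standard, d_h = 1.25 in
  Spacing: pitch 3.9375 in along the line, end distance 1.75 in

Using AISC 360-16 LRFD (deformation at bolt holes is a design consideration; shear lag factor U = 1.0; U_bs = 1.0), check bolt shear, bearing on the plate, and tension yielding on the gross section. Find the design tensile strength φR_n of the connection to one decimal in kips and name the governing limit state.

141.8 kips (gross-section yield governs)

Bolt shear: A_b = π(1.125)²/4 = 0.99402 in². φR_n = 0.75 × 68 × 0.99402 × 5 × 1 = 253.5 kips.
Bearing (0.5 in plate, F_u = 58 ksi): end bolts L_c = 1.75 − 1.25/2 = 1.125, R_n = min(1.2×1.125×0.5×58, 2.4×1.125×0.5×58) = 39.15 kips/bolt; interior L_c = 3.9375 − 1.25 = 2.6875, R_n = 78.3 kips/bolt. φR_n = 0.75 × (1×39.15 + 4×78.3) = 264.3 kips.
Tension yield (gross): A_g = 8.75×0.5 = 4.375 in². φR_n = 0.90 × 36 × 4.375 = 141.8 kips.
Governing: min(253.5, 264.3, 141.8) = 141.8 kips → gross-section yield.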